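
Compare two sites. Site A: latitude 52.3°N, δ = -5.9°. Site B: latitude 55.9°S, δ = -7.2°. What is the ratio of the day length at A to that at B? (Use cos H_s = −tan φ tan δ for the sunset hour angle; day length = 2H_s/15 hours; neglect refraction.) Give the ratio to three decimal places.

0.817

A: H_s = arccos(−tan 52.3° · tan -5.9°) = 82.32°, so 2H_s/15 = 10.9760 h.
B: H_s = arccos(−tan -55.9° · tan -7.2°) = 100.75°, so 2H_s/15 = 13.4333 h.
Ratio A/B = 10.9760 / 13.4333 = 0.8171.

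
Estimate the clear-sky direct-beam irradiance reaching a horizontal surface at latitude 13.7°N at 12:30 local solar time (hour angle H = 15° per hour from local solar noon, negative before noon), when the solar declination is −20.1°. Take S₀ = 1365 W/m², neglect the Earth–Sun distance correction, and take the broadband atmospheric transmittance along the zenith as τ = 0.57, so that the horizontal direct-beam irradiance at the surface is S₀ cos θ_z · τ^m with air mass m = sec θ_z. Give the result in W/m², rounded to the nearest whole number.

568 W/m²

Hour angle H = 15° × (12.5 − 12) = 7.50°.
With φ = 13.7°, δ = -20.1°, H = 7.50°: sin φ sin δ = -0.0814, cos φ cos δ cos H = 0.9046, so cos θ_z = 0.8232.
Air mass m = 1/cos θ_z = 1/0.8232 = 1.215; τ^m = 0.57^1.215 = 0.5051.
Surface direct beam = 1365 × 0.8232 × 0.5051 = 567.56 W/m².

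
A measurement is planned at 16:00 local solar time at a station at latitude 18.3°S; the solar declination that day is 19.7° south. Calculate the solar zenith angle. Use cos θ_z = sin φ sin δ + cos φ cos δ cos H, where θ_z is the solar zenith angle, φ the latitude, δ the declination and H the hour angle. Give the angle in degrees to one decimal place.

Hour angle H = 15° × (16 − 12) = 60.00°.
cos θ_z = sin φ sin δ + cos φ cos δ cos H = (-0.3140)(-0.3371) + (0.9494)(0.9415)(0.5000) = 0.5528.
θ_z = arccos(0.5528) = 56.44°.

56.4°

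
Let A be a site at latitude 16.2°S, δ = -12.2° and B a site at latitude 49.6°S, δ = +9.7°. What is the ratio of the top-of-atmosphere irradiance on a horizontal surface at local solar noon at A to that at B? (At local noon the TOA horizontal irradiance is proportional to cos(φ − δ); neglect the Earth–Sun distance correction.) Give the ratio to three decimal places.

1.954

A: cos θ_z = cos(-16.2° − (-12.2°)) = 0.9976.
B: cos θ_z = cos(-49.6° − (9.7°)) = 0.5105.
Ratio A/B = 0.9976 / 0.5105 = 1.9542.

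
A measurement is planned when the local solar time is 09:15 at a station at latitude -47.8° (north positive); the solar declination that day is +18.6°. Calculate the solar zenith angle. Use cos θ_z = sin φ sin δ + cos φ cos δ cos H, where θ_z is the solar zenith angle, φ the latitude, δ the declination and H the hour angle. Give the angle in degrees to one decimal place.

Hour angle H = 15° × (9.25 − 12) = -41.25°.
With φ = -47.8°, δ = 18.6°, H = -41.25°: sin φ sin δ = -0.2363, cos φ cos δ cos H = 0.4786, so cos θ_z = 0.2423.
θ_z = arccos(0.2423) = 75.98°.

76.0°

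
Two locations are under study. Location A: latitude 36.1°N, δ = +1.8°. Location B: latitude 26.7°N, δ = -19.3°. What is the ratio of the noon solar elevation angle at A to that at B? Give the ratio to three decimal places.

A: 90° − |36.1 − (1.8)| = 55.70°.
B: 90° − |26.7 − (-19.3)| = 44.00°.
Ratio A/B = 55.7000 / 44.0000 = 1.2659.

1.266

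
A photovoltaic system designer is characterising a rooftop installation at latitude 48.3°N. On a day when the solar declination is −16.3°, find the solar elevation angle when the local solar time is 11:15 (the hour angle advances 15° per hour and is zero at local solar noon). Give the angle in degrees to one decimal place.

24.6°

Hour angle H = 15° × (11.25 − 12) = -11.25°.
cos θ_z = sin φ sin δ + cos φ cos δ cos H = (0.7466)(-0.2807) + (0.6652)(0.9598)(0.9808) = 0.4166.
θ_z = arccos(0.4166) = 65.38°, so the elevation is 90° − 65.38° = 24.62°.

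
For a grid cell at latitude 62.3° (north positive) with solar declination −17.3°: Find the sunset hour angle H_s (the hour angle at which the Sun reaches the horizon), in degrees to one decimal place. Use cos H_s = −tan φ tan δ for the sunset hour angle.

53.6°

cos H_s = −tan(62.3°) · tan(-17.3°) = 0.5933, so H_s = arccos(0.5933) = 53.61°.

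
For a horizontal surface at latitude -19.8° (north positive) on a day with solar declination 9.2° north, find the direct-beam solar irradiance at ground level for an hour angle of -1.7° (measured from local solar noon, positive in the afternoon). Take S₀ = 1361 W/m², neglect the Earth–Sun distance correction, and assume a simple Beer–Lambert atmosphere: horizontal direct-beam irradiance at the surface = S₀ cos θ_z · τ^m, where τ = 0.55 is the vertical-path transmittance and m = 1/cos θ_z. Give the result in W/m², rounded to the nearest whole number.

600 W/m²

cos θ_z = sin φ sin δ + cos φ cos δ cos H = (-0.3387)(0.1599) + (0.9409)(0.9871)(0.9996) = 0.8742.
Air mass m = 1/cos θ_z = 1/0.8742 = 1.144; τ^m = 0.55^1.144 = 0.5046.
Surface direct beam = 1361 × 0.8742 × 0.5046 = 600.37 W/m².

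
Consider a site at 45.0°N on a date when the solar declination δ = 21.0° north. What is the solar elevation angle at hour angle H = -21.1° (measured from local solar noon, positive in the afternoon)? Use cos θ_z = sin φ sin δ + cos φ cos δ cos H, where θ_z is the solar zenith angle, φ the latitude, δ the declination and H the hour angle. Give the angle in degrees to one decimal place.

60.4°

cos θ_z = sin(45.0°) sin(21.0°) + cos(45.0°) cos(21.0°) cos(-21.10°) = 0.2534 + 0.6159 = 0.8693.
θ_z = arccos(0.8693) = 29.62°, so the elevation is 90° − 29.62° = 60.38°.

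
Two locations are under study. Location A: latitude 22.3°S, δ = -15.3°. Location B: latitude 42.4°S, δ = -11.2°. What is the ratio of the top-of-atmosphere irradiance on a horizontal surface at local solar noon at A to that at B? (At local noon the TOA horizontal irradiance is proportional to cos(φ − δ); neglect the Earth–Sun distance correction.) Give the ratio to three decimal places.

1.160

A: cos θ_z = cos(-22.3° − (-15.3°)) = 0.9925.
B: cos θ_z = cos(-42.4° − (-11.2°)) = 0.8554.
Ratio A/B = 0.9925 / 0.8554 = 1.1603.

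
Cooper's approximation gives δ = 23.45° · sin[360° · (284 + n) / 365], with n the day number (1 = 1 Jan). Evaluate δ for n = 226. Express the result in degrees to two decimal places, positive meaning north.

360 × (284 + 226) / 365 = 503.014°; sin(503.014°) = 0.6016.
δ = 23.45 × 0.6016 = 14.108° ≈ +14.11°.

+14.11°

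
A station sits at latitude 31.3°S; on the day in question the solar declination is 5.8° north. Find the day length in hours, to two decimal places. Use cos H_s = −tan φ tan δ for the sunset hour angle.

−tan φ tan δ = −(-0.6080)(0.1016) = 0.0618; H_s = arccos(0.0618) = 86.46°.
Day length = 2 H_s / 15° h⁻¹ = 172.92° / 15 = 11.528 h.

11.53 hours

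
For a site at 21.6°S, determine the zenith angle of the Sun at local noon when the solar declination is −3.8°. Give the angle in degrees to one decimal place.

At local solar noon the hour angle is zero, so the zenith angle is |φ − δ| = |-21.6° − (-3.8°)| = 17.8°.

17.8°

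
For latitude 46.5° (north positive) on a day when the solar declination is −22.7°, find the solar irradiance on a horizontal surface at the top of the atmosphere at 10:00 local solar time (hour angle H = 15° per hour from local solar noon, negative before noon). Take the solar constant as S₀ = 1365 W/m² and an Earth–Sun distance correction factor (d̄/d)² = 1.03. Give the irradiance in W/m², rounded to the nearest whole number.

380 W/m²

Hour angle H = 15° × (10 − 12) = -30.00°.
cos θ_z = sin(46.5°) sin(-22.7°) + cos(46.5°) cos(-22.7°) cos(-30.00°) = -0.2799 + 0.5500 = 0.2701.
Top-of-atmosphere irradiance = S₀ (d̄/d)² cos θ_z = 1365 × 1.03 × 0.2701 = 379.75 W/m².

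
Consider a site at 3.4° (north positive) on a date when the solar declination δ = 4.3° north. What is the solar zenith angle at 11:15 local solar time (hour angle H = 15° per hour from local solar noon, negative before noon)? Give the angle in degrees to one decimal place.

Hour angle H = 15° × (11.25 − 12) = -11.25°.
With φ = 3.4°, δ = 4.3°, H = -11.25°: sin φ sin δ = 0.0044, cos φ cos δ cos H = 0.9763, so cos θ_z = 0.9807.
θ_z = arccos(0.9807) = 11.28°.

11.3°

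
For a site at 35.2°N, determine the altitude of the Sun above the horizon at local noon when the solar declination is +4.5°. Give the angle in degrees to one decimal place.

At local solar noon the hour angle is zero, so the elevation is 90° − |φ − δ| = 90° − |35.2° − (4.5°)| = 90° − 30.7° = 59.3°.

59.3°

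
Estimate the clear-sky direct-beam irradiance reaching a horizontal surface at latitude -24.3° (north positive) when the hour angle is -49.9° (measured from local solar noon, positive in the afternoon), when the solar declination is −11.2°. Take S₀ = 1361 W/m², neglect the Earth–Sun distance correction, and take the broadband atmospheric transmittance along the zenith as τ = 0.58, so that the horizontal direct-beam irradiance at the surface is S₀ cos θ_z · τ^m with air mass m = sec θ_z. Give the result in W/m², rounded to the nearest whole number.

With φ = -24.3°, δ = -11.2°, H = -49.90°: sin φ sin δ = 0.0799, cos φ cos δ cos H = 0.5759, so cos θ_z = 0.6558.
Air mass m = 1/cos θ_z = 1/0.6558 = 1.525; τ^m = 0.58^1.525 = 0.4357.
Surface direct beam = 1361 × 0.6558 × 0.4357 = 388.88 W/m².

389 W/m²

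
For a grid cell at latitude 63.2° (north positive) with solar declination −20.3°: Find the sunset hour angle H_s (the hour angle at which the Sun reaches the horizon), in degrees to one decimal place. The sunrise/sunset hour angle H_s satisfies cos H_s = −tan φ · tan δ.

cos H_s = −tan(63.2°) · tan(-20.3°) = 0.7323, so H_s = arccos(0.7323) = 42.92°.

42.9°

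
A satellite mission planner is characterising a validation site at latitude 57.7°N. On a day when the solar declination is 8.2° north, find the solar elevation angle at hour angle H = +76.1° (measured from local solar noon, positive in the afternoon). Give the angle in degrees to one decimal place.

14.3°

cos θ_z = sin φ sin δ + cos φ cos δ cos H = (0.8453)(0.1426) + (0.5344)(0.9898)(0.2402) = 0.2476.
θ_z = arccos(0.2476) = 75.66°, so the elevation is 90° − 75.66° = 14.34°.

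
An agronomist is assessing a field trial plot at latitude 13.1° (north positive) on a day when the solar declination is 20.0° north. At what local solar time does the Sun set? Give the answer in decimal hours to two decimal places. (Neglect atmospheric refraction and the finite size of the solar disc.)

The sunset hour angle satisfies cos H_s = −tan φ tan δ = -0.0847, giving H_s = 94.86°.
Sunset is at 12 + H_s/15 = 12 + 6.324 = 18.324 h local solar time.

18.32 h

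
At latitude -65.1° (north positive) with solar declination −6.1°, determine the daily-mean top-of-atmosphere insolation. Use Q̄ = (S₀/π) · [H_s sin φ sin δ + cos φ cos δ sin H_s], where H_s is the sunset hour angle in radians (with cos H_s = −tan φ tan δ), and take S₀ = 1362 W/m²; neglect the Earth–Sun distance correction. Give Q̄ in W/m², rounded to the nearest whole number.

cos H_s = −tan(-65.1°) · tan(-6.1°) = -0.2302, so H_s = arccos(-0.2302) = 103.31°. In radians, H_s = 1.8031.
H_s sin φ sin δ = 1.8031 × -0.9070 × -0.1063 = 0.1738.
cos φ cos δ sin H_s = 0.4210 × 0.9943 × 0.9731 = 0.4073.
Q̄ = (1362/π) × (0.1738 + 0.4073) = 433.54 × 0.5811 = 251.93 W/m².

252 W/m²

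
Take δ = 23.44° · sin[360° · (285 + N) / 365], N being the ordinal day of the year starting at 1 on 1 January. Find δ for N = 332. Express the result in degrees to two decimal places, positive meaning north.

-21.82°

360 × (285 + 332) / 365 = 608.548°; sin(608.548°) = -0.9307.
δ = 23.44 × -0.9307 = -21.816° ≈ -21.82°.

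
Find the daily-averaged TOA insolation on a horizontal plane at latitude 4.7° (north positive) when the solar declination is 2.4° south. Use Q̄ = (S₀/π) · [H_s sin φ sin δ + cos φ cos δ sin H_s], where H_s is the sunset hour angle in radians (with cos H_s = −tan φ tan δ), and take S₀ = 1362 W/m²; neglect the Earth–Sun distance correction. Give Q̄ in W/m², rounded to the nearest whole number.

429 W/m²

The sunset hour angle satisfies cos H_s = −tan φ tan δ = 0.0034, giving H_s = 89.81°. In radians, H_s = 1.5675.
H_s sin φ sin δ = 1.5675 × 0.0819 × -0.0419 = -0.0054.
cos φ cos δ sin H_s = 0.9966 × 0.9991 × 1.0000 = 0.9957.
Q̄ = (1362/π) × (-0.0054 + 0.9957) = 433.54 × 0.9903 = 429.33 W/m².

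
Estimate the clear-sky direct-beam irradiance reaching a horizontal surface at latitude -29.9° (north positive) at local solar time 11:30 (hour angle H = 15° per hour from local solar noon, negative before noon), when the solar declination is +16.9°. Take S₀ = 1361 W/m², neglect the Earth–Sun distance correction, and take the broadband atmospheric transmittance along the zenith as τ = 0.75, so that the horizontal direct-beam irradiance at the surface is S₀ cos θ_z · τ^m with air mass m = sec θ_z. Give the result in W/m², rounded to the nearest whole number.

603 W/m²

Hour angle H = 15° × (11.5 − 12) = -7.50°.
With φ = -29.9°, δ = 16.9°, H = -7.50°: sin φ sin δ = -0.1449, cos φ cos δ cos H = 0.8224, so cos θ_z = 0.6775.
Air mass m = 1/cos θ_z = 1/0.6775 = 1.476; τ^m = 0.75^1.476 = 0.6540.
Surface direct beam = 1361 × 0.6775 × 0.6540 = 603.04 W/m².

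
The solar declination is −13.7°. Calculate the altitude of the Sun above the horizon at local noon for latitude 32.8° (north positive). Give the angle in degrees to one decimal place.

43.5°

At local solar noon the hour angle is zero, so the elevation is 90° − |φ − δ| = 90° − |32.8° − (-13.7°)| = 90° − 46.5° = 43.5°.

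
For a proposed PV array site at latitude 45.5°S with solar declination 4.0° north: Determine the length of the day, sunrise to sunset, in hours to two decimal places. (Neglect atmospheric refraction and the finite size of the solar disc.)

11.46 hours

−tan φ tan δ = −(-1.0176)(0.0699) = 0.0711; H_s = arccos(0.0711) = 85.92°.
Day length = 2 H_s / 15° h⁻¹ = 171.84° / 15 = 11.456 h.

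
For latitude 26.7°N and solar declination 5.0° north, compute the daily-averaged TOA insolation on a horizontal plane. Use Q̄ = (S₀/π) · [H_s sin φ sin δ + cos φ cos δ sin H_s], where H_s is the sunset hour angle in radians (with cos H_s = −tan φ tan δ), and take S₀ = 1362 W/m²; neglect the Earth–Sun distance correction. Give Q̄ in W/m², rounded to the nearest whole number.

The sunset hour angle satisfies cos H_s = −tan φ tan δ = -0.0440, giving H_s = 92.52°. In radians, H_s = 1.6148.
H_s sin φ sin δ = 1.6148 × 0.4493 × 0.0872 = 0.0633.
cos φ cos δ sin H_s = 0.8934 × 0.9962 × 0.9990 = 0.8891.
Q̄ = (1362/π) × (0.0633 + 0.8891) = 433.54 × 0.9524 = 412.90 W/m².

413 W/m²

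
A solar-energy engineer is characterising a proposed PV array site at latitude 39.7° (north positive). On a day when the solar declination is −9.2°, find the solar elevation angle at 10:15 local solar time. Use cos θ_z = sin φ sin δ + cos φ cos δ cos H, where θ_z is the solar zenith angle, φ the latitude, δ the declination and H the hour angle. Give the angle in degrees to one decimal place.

35.4°

Hour angle H = 15° × (10.25 − 12) = -26.25°.
cos θ_z = sin φ sin δ + cos φ cos δ cos H = (0.6388)(-0.1599) + (0.7694)(0.9871)(0.8969) = 0.5790.
θ_z = arccos(0.5790) = 54.62°, so the elevation is 90° − 54.62° = 35.38°.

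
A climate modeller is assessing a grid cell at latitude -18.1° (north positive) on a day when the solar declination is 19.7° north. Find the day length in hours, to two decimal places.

11.10 hours

cos H_s = −tan(-18.1°) · tan(19.7°) = 0.1170, so H_s = arccos(0.1170) = 83.28°.
Day length = 2 H_s / 15° h⁻¹ = 166.56° / 15 = 11.104 h.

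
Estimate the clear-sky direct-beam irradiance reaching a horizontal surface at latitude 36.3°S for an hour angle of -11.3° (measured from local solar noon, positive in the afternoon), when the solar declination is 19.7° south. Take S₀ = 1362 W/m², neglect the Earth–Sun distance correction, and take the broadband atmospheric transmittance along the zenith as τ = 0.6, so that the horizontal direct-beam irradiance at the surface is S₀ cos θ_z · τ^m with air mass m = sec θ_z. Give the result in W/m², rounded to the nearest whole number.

748 W/m²

cos θ_z = sin φ sin δ + cos φ cos δ cos H = (-0.5920)(-0.3371) + (0.8059)(0.9415)(0.9806) = 0.9436.
Air mass m = 1/cos θ_z = 1/0.9436 = 1.060; τ^m = 0.6^1.060 = 0.5819.
Surface direct beam = 1362 × 0.9436 × 0.5819 = 747.85 W/m².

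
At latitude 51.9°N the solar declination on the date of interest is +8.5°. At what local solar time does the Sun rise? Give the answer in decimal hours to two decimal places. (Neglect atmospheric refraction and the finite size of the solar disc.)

The sunset hour angle satisfies cos H_s = −tan φ tan δ = -0.1906, giving H_s = 100.99°.
Sunrise is at 12 − H_s/15 = 12 − 6.733 = 5.267 h local solar time.

5.27 h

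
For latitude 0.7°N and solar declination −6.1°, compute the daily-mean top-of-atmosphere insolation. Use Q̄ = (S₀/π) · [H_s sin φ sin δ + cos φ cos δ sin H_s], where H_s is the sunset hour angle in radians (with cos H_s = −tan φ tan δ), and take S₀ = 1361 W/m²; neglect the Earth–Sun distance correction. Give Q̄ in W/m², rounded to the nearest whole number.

−tan φ tan δ = −(0.0122)(-0.1069) = 0.0013; H_s = arccos(0.0013) = 89.93°. In radians, H_s = 1.5696.
H_s sin φ sin δ = 1.5696 × 0.0122 × -0.1063 = -0.0020.
cos φ cos δ sin H_s = 0.9999 × 0.9943 × 1.0000 = 0.9942.
Q̄ = (1361/π) × (-0.0020 + 0.9942) = 433.22 × 0.9922 = 429.84 W/m².

430 W/m²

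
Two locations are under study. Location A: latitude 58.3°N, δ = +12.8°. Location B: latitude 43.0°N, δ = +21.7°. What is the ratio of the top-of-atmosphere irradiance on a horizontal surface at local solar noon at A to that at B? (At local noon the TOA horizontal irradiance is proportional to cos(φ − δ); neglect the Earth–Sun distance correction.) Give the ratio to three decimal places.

0.752

A: cos θ_z = cos(58.3° − (12.8°)) = 0.7009.
B: cos θ_z = cos(43.0° − (21.7°)) = 0.9317.
Ratio A/B = 0.7009 / 0.9317 = 0.7523.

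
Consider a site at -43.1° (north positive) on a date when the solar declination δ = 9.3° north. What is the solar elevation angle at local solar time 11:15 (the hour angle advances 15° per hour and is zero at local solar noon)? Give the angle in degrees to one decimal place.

36.6°

Hour angle H = 15° × (11.25 − 12) = -11.25°.
cos θ_z = sin(-43.1°) sin(9.3°) + cos(-43.1°) cos(9.3°) cos(-11.25°) = -0.1104 + 0.7067 = 0.5963.
θ_z = arccos(0.5963) = 53.39°, so the elevation is 90° − 53.39° = 36.61°.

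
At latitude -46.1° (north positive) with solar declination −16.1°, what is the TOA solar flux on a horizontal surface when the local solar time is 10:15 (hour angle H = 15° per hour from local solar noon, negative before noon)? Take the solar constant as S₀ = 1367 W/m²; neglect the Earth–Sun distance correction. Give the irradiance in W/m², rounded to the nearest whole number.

Hour angle H = 15° × (10.25 − 12) = -26.25°.
cos θ_z = sin(-46.1°) sin(-16.1°) + cos(-46.1°) cos(-16.1°) cos(-26.25°) = 0.1998 + 0.5975 = 0.7973.
Top-of-atmosphere irradiance = S₀ cos θ_z = 1367 × 0.7973 = 1089.91 W/m².

1090 W/m²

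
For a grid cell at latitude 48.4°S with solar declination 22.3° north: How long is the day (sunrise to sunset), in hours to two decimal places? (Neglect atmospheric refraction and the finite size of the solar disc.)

8.33 hours

cos H_s = −tan(-48.4°) · tan(22.3°) = 0.4619, so H_s = arccos(0.4619) = 62.49°.
Day length = 2 H_s / 15° h⁻¹ = 124.98° / 15 = 8.332 h.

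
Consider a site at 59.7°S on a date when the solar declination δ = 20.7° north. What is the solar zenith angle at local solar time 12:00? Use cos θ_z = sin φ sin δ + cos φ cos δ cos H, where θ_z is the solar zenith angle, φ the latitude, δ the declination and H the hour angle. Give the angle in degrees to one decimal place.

Hour angle H = 15° × (12 − 12) = 0.00°.
cos θ_z = sin φ sin δ + cos φ cos δ cos H = (-0.8634)(0.3535) + (0.5045)(0.9354)(1.0000) = 0.1667.
θ_z = arccos(0.1667) = 80.40°.

80.4°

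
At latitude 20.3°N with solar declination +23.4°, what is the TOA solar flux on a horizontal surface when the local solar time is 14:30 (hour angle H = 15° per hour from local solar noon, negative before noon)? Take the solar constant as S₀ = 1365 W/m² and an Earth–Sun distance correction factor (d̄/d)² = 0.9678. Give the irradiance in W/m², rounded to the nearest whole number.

Hour angle H = 15° × (14.5 − 12) = 37.50°.
cos θ_z = sin φ sin δ + cos φ cos δ cos H = (0.3469)(0.3971) + (0.9379)(0.9178)(0.7934) = 0.8207.
Top-of-atmosphere irradiance = S₀ (d̄/d)² cos θ_z = 1365 × 0.9678 × 0.8207 = 1084.18 W/m².

1084 W/m²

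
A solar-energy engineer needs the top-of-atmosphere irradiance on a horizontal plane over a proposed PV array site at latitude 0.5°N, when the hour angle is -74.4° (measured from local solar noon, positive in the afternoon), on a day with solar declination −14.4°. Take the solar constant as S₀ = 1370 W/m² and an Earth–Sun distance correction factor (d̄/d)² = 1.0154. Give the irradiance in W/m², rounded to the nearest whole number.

cos θ_z = sin φ sin δ + cos φ cos δ cos H = (0.0087)(-0.2487) + (1.0000)(0.9686)(0.2689) = 0.2583.
Top-of-atmosphere irradiance = S₀ (d̄/d)² cos θ_z = 1370 × 1.0154 × 0.2583 = 359.32 W/m².

359 W/m²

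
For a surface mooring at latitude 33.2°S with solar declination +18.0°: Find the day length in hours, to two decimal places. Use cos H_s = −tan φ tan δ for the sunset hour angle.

10.36 hours

cos H_s = −tan(-33.2°) · tan(18.0°) = 0.2126, so H_s = arccos(0.2126) = 77.73°.
Day length = 2 H_s / 15° h⁻¹ = 155.46° / 15 = 10.364 h.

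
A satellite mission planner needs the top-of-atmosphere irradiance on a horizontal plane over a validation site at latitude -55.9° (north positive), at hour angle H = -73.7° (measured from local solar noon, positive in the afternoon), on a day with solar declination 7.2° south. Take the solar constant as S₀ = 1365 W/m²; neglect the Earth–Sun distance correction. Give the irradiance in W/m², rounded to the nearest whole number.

With φ = -55.9°, δ = -7.2°, H = -73.70°: sin φ sin δ = 0.1038, cos φ cos δ cos H = 0.1561, so cos θ_z = 0.2599.
Top-of-atmosphere irradiance = S₀ cos θ_z = 1365 × 0.2599 = 354.76 W/m².

355 W/m²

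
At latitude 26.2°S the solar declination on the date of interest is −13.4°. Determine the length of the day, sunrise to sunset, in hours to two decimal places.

12.90 hours

cos H_s = −tan(-26.2°) · tan(-13.4°) = -0.1172, so H_s = arccos(-0.1172) = 96.73°.
Day length = 2 H_s / 15° h⁻¹ = 193.46° / 15 = 12.897 h.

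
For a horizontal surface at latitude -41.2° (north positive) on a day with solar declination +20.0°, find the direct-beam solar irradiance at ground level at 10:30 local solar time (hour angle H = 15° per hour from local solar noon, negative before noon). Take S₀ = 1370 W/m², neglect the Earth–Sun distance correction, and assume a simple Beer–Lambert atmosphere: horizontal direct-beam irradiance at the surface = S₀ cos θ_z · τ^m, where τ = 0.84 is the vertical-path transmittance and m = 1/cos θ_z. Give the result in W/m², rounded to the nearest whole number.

Hour angle H = 15° × (10.5 − 12) = -22.50°.
With φ = -41.2°, δ = 20.0°, H = -22.50°: sin φ sin δ = -0.2253, cos φ cos δ cos H = 0.6532, so cos θ_z = 0.4279.
Air mass m = 1/cos θ_z = 1/0.4279 = 2.337; τ^m = 0.84^2.337 = 0.6653.
Surface direct beam = 1370 × 0.4279 × 0.6653 = 390.01 W/m².

390 W/m²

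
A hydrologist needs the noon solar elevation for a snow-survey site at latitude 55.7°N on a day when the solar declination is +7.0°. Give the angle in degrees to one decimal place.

At local solar noon the hour angle is zero, so the elevation is 90° − |φ − δ| = 90° − |55.7° − (7.0°)| = 90° − 48.7° = 41.3°.

41.3°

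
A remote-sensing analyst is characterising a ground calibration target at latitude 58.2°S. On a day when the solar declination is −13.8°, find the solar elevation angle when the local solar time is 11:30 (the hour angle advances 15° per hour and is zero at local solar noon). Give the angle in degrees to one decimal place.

45.2°

Hour angle H = 15° × (11.5 − 12) = -7.50°.
cos θ_z = sin φ sin δ + cos φ cos δ cos H = (-0.8499)(-0.2385) + (0.5270)(0.9711)(0.9914) = 0.7101.
θ_z = arccos(0.7101) = 44.76°, so the elevation is 90° − 44.76° = 45.24°.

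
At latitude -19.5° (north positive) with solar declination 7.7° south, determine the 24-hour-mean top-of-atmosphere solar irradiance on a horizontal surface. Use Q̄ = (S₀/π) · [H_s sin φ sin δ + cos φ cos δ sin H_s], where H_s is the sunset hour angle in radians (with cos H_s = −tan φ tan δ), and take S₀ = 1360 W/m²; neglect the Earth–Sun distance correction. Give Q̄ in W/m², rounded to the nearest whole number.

435 W/m²

The sunset hour angle satisfies cos H_s = −tan φ tan δ = -0.0479, giving H_s = 92.75°. In radians, H_s = 1.6188.
H_s sin φ sin δ = 1.6188 × -0.3338 × -0.1340 = 0.0724.
cos φ cos δ sin H_s = 0.9426 × 0.9910 × 0.9988 = 0.9330.
Q̄ = (1360/π) × (0.0724 + 0.9330) = 432.90 × 1.0054 = 435.24 W/m².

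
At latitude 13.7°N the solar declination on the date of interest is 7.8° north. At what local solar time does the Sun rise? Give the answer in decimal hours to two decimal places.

The sunset hour angle satisfies cos H_s = −tan φ tan δ = -0.0334, giving H_s = 91.91°.
Sunrise is at 12 − H_s/15 = 12 − 6.127 = 5.873 h local solar time.

5.87 h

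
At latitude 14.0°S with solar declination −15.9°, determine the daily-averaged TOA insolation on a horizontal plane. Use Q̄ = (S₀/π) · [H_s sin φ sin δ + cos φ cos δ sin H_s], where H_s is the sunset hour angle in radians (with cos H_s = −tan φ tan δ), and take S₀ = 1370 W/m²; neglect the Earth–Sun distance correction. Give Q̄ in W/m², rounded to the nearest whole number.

−tan φ tan δ = −(-0.2493)(-0.2849) = -0.0710; H_s = arccos(-0.0710) = 94.07°. In radians, H_s = 1.6418.
H_s sin φ sin δ = 1.6418 × -0.2419 × -0.2740 = 0.1088.
cos φ cos δ sin H_s = 0.9703 × 0.9617 × 0.9975 = 0.9308.
Q̄ = (1370/π) × (0.1088 + 0.9308) = 436.08 × 1.0396 = 453.35 W/m².

453 W/m²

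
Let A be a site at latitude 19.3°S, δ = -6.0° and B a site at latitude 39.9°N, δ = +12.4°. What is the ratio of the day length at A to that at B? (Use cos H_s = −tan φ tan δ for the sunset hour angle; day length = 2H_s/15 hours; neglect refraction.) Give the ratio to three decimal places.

0.916

A: H_s = arccos(−tan -19.3° · tan -6.0°) = 92.11°, so 2H_s/15 = 12.2813 h.
B: H_s = arccos(−tan 39.9° · tan 12.4°) = 100.59°, so 2H_s/15 = 13.4120 h.
Ratio A/B = 12.2813 / 13.4120 = 0.9157.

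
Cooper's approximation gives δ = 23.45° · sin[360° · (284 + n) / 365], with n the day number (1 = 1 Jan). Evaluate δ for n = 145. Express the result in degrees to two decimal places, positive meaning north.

360 × (284 + 145) / 365 = 423.123°; sin(423.123°) = 0.8920.
δ = 23.45 × 0.8920 = 20.917° ≈ +20.92°.

+20.92°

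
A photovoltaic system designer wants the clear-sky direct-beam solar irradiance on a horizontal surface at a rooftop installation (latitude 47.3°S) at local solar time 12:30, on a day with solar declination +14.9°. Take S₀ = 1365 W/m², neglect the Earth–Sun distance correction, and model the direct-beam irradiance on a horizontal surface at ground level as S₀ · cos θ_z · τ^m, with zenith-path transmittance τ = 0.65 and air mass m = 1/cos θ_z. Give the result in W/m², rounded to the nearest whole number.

Hour angle H = 15° × (12.5 − 12) = 7.50°.
With φ = -47.3°, δ = 14.9°, H = 7.50°: sin φ sin δ = -0.1890, cos φ cos δ cos H = 0.6498, so cos θ_z = 0.4608.
Air mass m = 1/cos θ_z = 1/0.4608 = 2.170; τ^m = 0.65^2.170 = 0.3927.
Surface direct beam = 1365 × 0.4608 × 0.3927 = 247.01 W/m².

247 W/m²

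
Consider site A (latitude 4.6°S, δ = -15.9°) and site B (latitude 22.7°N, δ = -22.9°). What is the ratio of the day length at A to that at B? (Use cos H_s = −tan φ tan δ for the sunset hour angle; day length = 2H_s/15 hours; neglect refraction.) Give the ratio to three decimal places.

A: H_s = arccos(−tan -4.6° · tan -15.9°) = 91.31°, so 2H_s/15 = 12.1747 h.
B: H_s = arccos(−tan 22.7° · tan -22.9°) = 79.82°, so 2H_s/15 = 10.6427 h.
Ratio A/B = 12.1747 / 10.6427 = 1.1439.

1.144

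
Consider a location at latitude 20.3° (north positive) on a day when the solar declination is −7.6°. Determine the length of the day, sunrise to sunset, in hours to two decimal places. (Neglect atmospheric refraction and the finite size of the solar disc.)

−tan φ tan δ = −(0.3699)(-0.1334) = 0.0493; H_s = arccos(0.0493) = 87.17°.
Day length = 2 H_s / 15° h⁻¹ = 174.34° / 15 = 11.623 h.

11.62 hours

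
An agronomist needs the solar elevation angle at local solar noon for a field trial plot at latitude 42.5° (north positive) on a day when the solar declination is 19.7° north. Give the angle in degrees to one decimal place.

At local solar noon the hour angle is zero, so the elevation is 90° − |φ − δ| = 90° − |42.5° − (19.7°)| = 90° − 22.8° = 67.2°.

67.2°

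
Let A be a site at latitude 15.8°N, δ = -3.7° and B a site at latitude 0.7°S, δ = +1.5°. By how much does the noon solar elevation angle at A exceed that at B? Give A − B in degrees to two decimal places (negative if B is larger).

-17.30°

A: 90° − |15.8 − (-3.7)| = 70.50°.
B: 90° − |-0.7 − (1.5)| = 87.80°.
A − B = 70.50 − 87.80 = -17.30°.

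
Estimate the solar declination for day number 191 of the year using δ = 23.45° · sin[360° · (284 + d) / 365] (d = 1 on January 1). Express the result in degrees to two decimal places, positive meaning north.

360 × (284 + 191) / 365 = 468.493°; sin(468.493°) = 0.9484.
δ = 23.45 × 0.9484 = 22.240° ≈ +22.24°.

+22.24°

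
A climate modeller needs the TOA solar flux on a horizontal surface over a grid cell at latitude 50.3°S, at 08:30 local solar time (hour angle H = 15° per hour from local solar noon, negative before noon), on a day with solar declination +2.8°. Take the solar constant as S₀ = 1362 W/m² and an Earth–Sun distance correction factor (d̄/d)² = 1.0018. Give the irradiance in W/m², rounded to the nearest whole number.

Hour angle H = 15° × (8.5 − 12) = -52.50°.
With φ = -50.3°, δ = 2.8°, H = -52.50°: sin φ sin δ = -0.0376, cos φ cos δ cos H = 0.3884, so cos θ_z = 0.3508.
Top-of-atmosphere irradiance = S₀ (d̄/d)² cos θ_z = 1362 × 1.0018 × 0.3508 = 478.65 W/m².

479 W/m²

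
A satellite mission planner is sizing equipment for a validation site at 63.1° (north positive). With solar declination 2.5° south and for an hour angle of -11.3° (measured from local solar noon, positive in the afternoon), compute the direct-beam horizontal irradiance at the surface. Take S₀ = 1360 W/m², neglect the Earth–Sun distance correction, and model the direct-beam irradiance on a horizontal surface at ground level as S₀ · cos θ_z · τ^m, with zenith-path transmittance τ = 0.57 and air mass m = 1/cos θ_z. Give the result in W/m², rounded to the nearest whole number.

With φ = 63.1°, δ = -2.5°, H = -11.30°: sin φ sin δ = -0.0389, cos φ cos δ cos H = 0.4432, so cos θ_z = 0.4043.
Air mass m = 1/cos θ_z = 1/0.4043 = 2.473; τ^m = 0.57^2.473 = 0.2490.
Surface direct beam = 1360 × 0.4043 × 0.2490 = 136.91 W/m².

137 W/m²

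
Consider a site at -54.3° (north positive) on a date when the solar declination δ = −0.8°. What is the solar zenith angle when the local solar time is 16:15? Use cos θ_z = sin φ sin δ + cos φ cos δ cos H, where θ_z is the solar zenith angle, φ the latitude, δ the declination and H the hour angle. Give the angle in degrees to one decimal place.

74.4°

Hour angle H = 15° × (16.25 − 12) = 63.75°.
cos θ_z = sin(-54.3°) sin(-0.8°) + cos(-54.3°) cos(-0.8°) cos(63.75°) = 0.0113 + 0.2581 = 0.2694.
θ_z = arccos(0.2694) = 74.37°.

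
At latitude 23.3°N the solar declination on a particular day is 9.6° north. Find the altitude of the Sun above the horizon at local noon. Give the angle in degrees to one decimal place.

At local solar noon the hour angle is zero, so the elevation is 90° − |φ − δ| = 90° − |23.3° − (9.6°)| = 90° − 13.7° = 76.3°.

76.3°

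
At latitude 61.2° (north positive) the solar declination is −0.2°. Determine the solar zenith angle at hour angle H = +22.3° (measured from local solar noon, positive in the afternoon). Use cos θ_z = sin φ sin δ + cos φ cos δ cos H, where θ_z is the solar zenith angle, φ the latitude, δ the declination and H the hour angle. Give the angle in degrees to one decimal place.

63.7°

cos θ_z = sin φ sin δ + cos φ cos δ cos H = (0.8763)(-0.0035) + (0.4818)(1.0000)(0.9252) = 0.4427.
θ_z = arccos(0.4427) = 63.72°.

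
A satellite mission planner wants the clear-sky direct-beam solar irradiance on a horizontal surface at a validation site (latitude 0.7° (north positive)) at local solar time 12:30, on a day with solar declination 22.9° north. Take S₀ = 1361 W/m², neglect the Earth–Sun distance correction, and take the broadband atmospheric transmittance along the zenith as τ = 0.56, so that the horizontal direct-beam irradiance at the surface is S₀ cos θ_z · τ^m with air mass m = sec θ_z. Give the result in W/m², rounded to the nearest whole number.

Hour angle H = 15° × (12.5 − 12) = 7.50°.
With φ = 0.7°, δ = 22.9°, H = 7.50°: sin φ sin δ = 0.0048, cos φ cos δ cos H = 0.9132, so cos θ_z = 0.9180.
Air mass m = 1/cos θ_z = 1/0.9180 = 1.089; τ^m = 0.56^1.089 = 0.5318.
Surface direct beam = 1361 × 0.9180 × 0.5318 = 664.43 W/m².

664 W/m²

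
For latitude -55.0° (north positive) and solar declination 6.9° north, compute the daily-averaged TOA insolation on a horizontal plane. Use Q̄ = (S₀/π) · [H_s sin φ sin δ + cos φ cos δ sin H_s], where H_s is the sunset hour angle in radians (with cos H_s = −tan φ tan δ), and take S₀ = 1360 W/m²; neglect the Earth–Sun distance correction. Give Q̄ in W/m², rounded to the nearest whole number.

183 W/m²

cos H_s = −tan(-55.0°) · tan(6.9°) = 0.1728, so H_s = arccos(0.1728) = 80.05°. In radians, H_s = 1.3971.
H_s sin φ sin δ = 1.3971 × -0.8192 × 0.1201 = -0.1375.
cos φ cos δ sin H_s = 0.5736 × 0.9928 × 0.9850 = 0.5609.
Q̄ = (1360/π) × (-0.1375 + 0.5609) = 432.90 × 0.4234 = 183.29 W/m².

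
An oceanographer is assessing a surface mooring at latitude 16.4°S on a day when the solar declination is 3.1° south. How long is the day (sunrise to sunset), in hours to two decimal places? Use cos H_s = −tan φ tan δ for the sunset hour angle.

cos H_s = −tan(-16.4°) · tan(-3.1°) = -0.0159, so H_s = arccos(-0.0159) = 90.91°.
Day length = 2 H_s / 15° h⁻¹ = 181.82° / 15 = 12.121 h.

12.12 hours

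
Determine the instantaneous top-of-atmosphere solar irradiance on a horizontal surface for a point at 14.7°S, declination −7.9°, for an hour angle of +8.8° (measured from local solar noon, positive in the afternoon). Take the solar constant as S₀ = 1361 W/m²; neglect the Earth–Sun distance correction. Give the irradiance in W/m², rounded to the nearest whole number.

With φ = -14.7°, δ = -7.9°, H = 8.80°: sin φ sin δ = 0.0349, cos φ cos δ cos H = 0.9468, so cos θ_z = 0.9817.
Top-of-atmosphere irradiance = S₀ cos θ_z = 1361 × 0.9817 = 1336.09 W/m².

1336 W/m²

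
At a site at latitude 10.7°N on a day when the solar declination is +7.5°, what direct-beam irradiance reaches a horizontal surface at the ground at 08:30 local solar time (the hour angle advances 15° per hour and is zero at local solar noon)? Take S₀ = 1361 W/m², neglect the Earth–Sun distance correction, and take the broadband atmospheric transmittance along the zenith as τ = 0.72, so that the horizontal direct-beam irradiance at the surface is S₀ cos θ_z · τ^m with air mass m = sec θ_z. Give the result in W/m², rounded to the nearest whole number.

Hour angle H = 15° × (8.5 − 12) = -52.50°.
With φ = 10.7°, δ = 7.5°, H = -52.50°: sin φ sin δ = 0.0242, cos φ cos δ cos H = 0.5931, so cos θ_z = 0.6173.
Air mass m = 1/cos θ_z = 1/0.6173 = 1.620; τ^m = 0.72^1.620 = 0.5873.
Surface direct beam = 1361 × 0.6173 × 0.5873 = 493.42 W/m².

493 W/m²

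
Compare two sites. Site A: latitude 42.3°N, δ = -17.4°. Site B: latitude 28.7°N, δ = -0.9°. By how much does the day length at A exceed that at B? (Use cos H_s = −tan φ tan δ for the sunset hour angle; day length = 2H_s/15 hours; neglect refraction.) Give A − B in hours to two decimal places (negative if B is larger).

-2.14 h

A: H_s = arccos(−tan 42.3° · tan -17.4°) = 73.43°, so 2H_s/15 = 9.7907 h.
B: H_s = arccos(−tan 28.7° · tan -0.9°) = 89.51°, so 2H_s/15 = 11.9347 h.
A − B = 9.7907 − 11.9347 = -2.1440 h.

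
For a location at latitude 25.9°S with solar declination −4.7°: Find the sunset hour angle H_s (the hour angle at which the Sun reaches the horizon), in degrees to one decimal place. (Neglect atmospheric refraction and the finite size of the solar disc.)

92.3°

The sunset hour angle satisfies cos H_s = −tan φ tan δ = -0.0399, giving H_s = 92.29°.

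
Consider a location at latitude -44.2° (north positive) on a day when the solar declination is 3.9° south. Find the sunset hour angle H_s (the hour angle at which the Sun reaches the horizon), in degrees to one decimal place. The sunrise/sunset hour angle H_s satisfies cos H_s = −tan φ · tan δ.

cos H_s = −tan(-44.2°) · tan(-3.9°) = -0.0663, so H_s = arccos(-0.0663) = 93.80°.

93.8°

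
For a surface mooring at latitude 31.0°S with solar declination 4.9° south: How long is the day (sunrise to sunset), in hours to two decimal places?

12.39 hours

−tan φ tan δ = −(-0.6009)(-0.0857) = -0.0515; H_s = arccos(-0.0515) = 92.95°.
Day length = 2 H_s / 15° h⁻¹ = 185.90° / 15 = 12.393 h.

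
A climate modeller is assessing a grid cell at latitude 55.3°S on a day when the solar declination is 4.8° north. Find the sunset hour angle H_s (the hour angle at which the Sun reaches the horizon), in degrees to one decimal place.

83.0°

−tan φ tan δ = −(-1.4442)(0.0840) = 0.1213; H_s = arccos(0.1213) = 83.03°.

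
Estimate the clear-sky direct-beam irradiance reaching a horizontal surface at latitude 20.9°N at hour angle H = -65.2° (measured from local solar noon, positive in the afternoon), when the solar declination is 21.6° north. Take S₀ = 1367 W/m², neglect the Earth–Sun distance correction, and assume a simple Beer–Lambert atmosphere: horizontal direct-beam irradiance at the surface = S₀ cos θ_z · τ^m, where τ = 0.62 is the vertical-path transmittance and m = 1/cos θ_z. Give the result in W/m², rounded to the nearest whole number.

258 W/m²

cos θ_z = sin(20.9°) sin(21.6°) + cos(20.9°) cos(21.6°) cos(-65.20°) = 0.1313 + 0.3643 = 0.4956.
Air mass m = 1/cos θ_z = 1/0.4956 = 2.018; τ^m = 0.62^2.018 = 0.3811.
Surface direct beam = 1367 × 0.4956 × 0.3811 = 258.19 W/m².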